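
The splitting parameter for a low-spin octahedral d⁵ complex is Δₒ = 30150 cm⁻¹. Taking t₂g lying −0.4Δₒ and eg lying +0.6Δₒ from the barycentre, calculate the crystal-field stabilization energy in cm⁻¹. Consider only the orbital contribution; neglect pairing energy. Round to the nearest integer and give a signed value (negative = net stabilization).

-60300

Configuration: t₂g⁵ eg⁰.
CFSE(orbital) = 5×(-0.4Δₒ) + 0×(0.6Δₒ) = -2.0Δₒ; with Δₒ = 30150 cm⁻¹ that is -60300 cm⁻¹.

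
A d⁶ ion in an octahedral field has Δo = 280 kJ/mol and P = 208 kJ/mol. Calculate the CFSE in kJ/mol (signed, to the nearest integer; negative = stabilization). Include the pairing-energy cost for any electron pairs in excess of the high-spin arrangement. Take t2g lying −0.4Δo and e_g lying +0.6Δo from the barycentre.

Δo > P, so pairing is preferred: the ground state is low-spin.
Filling d⁶ accordingly: t2g^6 e_g^0.
Orbital CFSE = -2.4Δo = -2.4 × 280 = -672 kJ/mol.
Excess pairs vs high-spin: 3 − 1 = 2; pairing cost = +416 kJ/mol.
Net CFSE = -672 + 416 = -256 kJ/mol.

-256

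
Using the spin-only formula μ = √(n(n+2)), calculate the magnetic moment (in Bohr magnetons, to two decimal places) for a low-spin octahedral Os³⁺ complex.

1.73 Bohr magnetons

Os³⁺: group 8, so d-count = 8 − 3 = 5.
Configuration: t₂g⁵ eg⁰ → 1 unpaired electron.
μ(spin-only) = √[1(1+2)] = √3 ≈ 1.73 Bohr magnetons.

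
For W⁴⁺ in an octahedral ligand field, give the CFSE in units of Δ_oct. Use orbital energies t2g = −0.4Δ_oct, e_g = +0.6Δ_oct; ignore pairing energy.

-0.8 Δ_oct

Group 6 minus oxidation state +4 gives a d² configuration for W⁴⁺.
Configuration: t2g^2 e_g^0.
CFSE = 2(-0.4Δ_oct) + 0(0.6Δ_oct) = -0.8Δ_oct + 0.0Δ_oct = -0.8Δ_oct.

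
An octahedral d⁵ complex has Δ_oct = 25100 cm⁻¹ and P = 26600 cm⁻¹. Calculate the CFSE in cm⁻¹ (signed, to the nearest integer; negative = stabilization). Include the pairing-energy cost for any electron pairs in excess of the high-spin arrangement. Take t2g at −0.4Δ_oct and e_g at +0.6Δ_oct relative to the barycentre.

0

Here Δ_oct < P (25100 < 26600), so the high-spin state is favoured.
Filling d⁵ accordingly: t2g^3 e_g^2.
Orbital CFSE = 0.0Δ_oct = 0.0 × 25100 = 0 cm⁻¹.
High-spin has no excess pairs, so no pairing correction applies.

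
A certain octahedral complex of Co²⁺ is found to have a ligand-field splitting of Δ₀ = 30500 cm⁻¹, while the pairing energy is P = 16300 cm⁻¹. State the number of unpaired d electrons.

Group 9 minus oxidation state +2 gives a d⁷ configuration for Co²⁺.
Here Δ₀ > P (30500 > 16300), so the low-spin state is favoured.
That gives t₂g⁶ eg¹.
Unpaired electrons: 1.

1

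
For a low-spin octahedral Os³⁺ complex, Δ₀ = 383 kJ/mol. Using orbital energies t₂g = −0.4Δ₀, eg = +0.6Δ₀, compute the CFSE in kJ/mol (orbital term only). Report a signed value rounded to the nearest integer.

-766

Os is in group 8, so Os³⁺ is d⁵ (8 − 3 = 5).
Electron filling gives t₂g⁵ eg⁰.
The orbital stabilization is -2.0Δ₀ = -2.0 × 383 = -766 kJ/mol.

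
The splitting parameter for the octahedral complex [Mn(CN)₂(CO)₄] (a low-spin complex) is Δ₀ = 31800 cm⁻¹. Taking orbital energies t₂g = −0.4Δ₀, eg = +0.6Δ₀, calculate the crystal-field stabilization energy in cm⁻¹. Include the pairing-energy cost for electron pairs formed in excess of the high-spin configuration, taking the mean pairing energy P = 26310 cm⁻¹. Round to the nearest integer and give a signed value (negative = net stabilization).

Ligand charges: 2×(-1) from CN⁻ and 4×(+0) from CO sum to -2; with overall charge +0, Mn is +2.
Mn sits in group 7; removing 2 electrons leaves Mn²⁺ with 7 − 2 = 5 d electrons.
The d⁵ electrons fill as t₂g⁵ eg⁰.
CFSE(orbital) = 5×(-0.4Δ₀) + 0×(0.6Δ₀) = -2.0Δ₀; with Δ₀ = 31800 cm⁻¹ that is -63600 cm⁻¹.
Relative to high-spin t₂g³ eg² (0 paired), the low-spin configuration has 2 additional pairs, contributing +2 × 26310 = +52620 cm⁻¹.
Overall CFSE = -63600 + 52620 = -10980 cm⁻¹.

-10980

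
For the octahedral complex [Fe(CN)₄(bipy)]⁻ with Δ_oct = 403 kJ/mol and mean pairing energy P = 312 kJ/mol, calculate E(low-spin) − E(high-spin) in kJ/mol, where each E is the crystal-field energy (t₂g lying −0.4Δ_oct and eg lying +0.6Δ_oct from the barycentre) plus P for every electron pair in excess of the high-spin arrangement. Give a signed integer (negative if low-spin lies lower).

Ligand charges: 4×(-1) from CN⁻ and 1×(+0) from bipy sum to -4; with overall charge -1, Fe is +3.
Fe is in group 8, so Fe³⁺ is d⁵ (8 − 3 = 5).
In the high-spin limit (t₂g³ eg²) the orbital term is 0.0Δ_oct = 0 kJ/mol, with no excess pairing.
Low-spin t₂g⁵ eg⁰ gives -2.0Δ_oct = -806 kJ/mol, but forming 2 extra pairs costs 2P = 624 kJ/mol, so E(LS) = -806 + 624 = -182 kJ/mol.
Thus E(LS) − E(HS) = -182 kJ/mol.

-182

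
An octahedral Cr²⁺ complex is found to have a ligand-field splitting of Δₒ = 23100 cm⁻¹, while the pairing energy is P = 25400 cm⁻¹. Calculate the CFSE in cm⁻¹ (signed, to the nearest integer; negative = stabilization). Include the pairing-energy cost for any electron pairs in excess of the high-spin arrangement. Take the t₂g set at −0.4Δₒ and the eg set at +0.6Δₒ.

-13860

Cr is in group 6, so Cr²⁺ is d⁴ (6 − 2 = 4).
With Δₒ < P the complex is high-spin.
Configuration: t₂g³ eg¹.
Orbital CFSE = -0.6Δₒ = -0.6 × 23100 = -13860 cm⁻¹.
High-spin has no excess pairs, so no pairing correction applies.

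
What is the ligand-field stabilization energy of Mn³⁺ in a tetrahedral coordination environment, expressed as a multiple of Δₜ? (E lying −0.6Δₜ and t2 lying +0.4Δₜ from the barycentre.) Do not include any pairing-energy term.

-0.4 Δₜ

Mn³⁺: group 7, so d-count = 7 − 3 = 4.
Tetrahedral fields are weak (Δₜ ≈ 4/9 Δₒ), so electrons fill high-spin.
Configuration: e^2 t2^2.
CFSE = 2(-0.6Δₜ) + 2(0.4Δₜ) = -1.2Δₜ + 0.8Δₜ = -0.4Δₜ.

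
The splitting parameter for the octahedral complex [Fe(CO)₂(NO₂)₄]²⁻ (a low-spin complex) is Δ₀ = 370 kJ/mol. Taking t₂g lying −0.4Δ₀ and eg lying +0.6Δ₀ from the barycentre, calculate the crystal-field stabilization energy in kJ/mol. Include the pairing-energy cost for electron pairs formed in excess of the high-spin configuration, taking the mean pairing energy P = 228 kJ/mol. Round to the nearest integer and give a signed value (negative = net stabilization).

-432

Ligand charges: 2×(+0) from CO and 4×(-1) from NO₂⁻ sum to -4; with overall charge -2, Fe is +2.
Fe is in group 8, so Fe²⁺ is d⁶ (8 − 2 = 6).
Configuration: t₂g⁶ eg⁰.
CFSE(orbital) = 6×(-0.4Δ₀) + 0×(0.6Δ₀) = -2.4Δ₀; with Δ₀ = 370 kJ/mol that is -888 kJ/mol.
Pairing penalty: 3 pairs vs 1 in the high-spin reference → 2 extra × P = 456 kJ/mol.
Combining: -888 + 456 = -432 kJ/mol.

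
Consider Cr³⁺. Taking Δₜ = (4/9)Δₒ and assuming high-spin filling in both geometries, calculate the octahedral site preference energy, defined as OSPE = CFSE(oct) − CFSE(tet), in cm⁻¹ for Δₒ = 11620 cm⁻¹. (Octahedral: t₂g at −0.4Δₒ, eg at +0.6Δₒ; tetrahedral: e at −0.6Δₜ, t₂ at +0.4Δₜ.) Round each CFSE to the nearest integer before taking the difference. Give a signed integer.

Cr³⁺: group 6, so d-count = 6 − 3 = 3.
Octahedral high-spin t₂g³ eg⁰: CFSE = -1.2 × 11620 = -13944 cm⁻¹.
In a tetrahedral site the filling is e² t₂¹: CFSE(tet) = -0.8Δₜ = -0.8 × (4/9)(11620) = -4132 cm⁻¹.
OSPE = CFSE(oct) − CFSE(tet) = -13944 − (-4132) = -9812 cm⁻¹.

-9812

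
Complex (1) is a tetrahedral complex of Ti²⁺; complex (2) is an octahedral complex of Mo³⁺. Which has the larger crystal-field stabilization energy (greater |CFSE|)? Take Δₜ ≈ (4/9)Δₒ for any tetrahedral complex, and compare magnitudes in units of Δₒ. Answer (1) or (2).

(1): Group 4 minus oxidation state +2 gives a d² configuration for Ti²⁺; Tetrahedral fields are weak (Δₜ ≈ 4/9 Δₒ), so electrons fill high-spin; e² t₂⁰, CFSE = -1.2Δₜ ≈ -0.53Δₒ.
(2): Mo sits in group 6; removing 3 electrons leaves Mo³⁺ with 6 − 3 = 3 d electrons; t₂g³ eg⁰, CFSE = -1.2Δₒ.
So (2) has the larger |CFSE|.

(2)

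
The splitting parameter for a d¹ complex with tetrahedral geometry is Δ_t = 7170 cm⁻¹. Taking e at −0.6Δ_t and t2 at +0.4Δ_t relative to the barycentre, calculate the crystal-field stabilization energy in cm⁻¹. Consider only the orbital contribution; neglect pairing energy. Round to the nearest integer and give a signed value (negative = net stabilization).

-4302

Tetrahedral fields are weak (Δₜ ≈ 4/9 Δₒ), so electrons fill high-spin.
Electron filling gives e^1 t2^0.
CFSE(orbital) = 1×(-0.6Δ_t) + 0×(0.4Δ_t) = -0.6Δ_t; with Δ_t = 7170 cm⁻¹ that is -4302 cm⁻¹.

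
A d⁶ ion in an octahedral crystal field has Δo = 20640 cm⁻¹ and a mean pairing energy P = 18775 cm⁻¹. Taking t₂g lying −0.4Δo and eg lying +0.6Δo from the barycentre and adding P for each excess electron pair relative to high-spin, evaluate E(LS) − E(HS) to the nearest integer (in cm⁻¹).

-3730

High-spin: t₂g⁴ eg², CFSE = -0.4Δo = -8256 cm⁻¹.
Low-spin: t₂g⁶ eg⁰, orbital CFSE = -2.4Δo = -49536 cm⁻¹; plus 2 excess pairs × P = +37550 cm⁻¹; total -11986 cm⁻¹.
The difference is -11986 − (-8256) = -3730 cm⁻¹, so low-spin lies lower.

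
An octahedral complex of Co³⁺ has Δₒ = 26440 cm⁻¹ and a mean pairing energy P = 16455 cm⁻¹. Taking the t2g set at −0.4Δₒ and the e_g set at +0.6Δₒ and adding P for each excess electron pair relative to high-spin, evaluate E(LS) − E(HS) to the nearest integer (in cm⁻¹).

Group 9 minus oxidation state +3 gives a d⁶ configuration for Co³⁺.
In the high-spin limit (t2g^4 e_g^2) the orbital term is -0.4Δₒ = -10576 cm⁻¹, with no excess pairing.
For low-spin the configuration is t2g^6 e_g^0: orbital energy -2.4 × 26440 = -63456 cm⁻¹, and 2 additional pairs relative to high-spin add 32910 cm⁻¹, giving -30546 cm⁻¹.
The difference is -30546 − (-10576) = -19970 cm⁻¹, so low-spin lies lower.

-19970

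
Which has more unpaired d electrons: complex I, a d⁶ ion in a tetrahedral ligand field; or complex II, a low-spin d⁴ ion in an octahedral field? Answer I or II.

I: Tetrahedral splitting is small, so the complex is high-spin; e³ t₂³ → 4 unpaired.
II: t₂g⁴ eg⁰ → 2 unpaired.
So I has more unpaired electrons.

I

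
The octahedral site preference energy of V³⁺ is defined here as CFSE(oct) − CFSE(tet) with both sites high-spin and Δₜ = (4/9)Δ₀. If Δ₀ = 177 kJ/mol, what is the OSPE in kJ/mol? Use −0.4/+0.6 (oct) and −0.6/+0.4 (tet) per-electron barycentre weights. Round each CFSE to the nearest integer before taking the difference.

-48

V sits in group 5; removing 3 electrons leaves V³⁺ with 5 − 3 = 2 d electrons.
In an octahedral site d² (HS) is t₂g² eg⁰, giving CFSE(oct) = -0.8Δ₀ = -142 kJ/mol.
Tetrahedral e² t₂⁰ gives -1.2Δₜ = -1.2 × (4/9) × 177 = -94 kJ/mol.
OSPE = CFSE(oct) − CFSE(tet) = -142 − (-94) = -48 kJ/mol.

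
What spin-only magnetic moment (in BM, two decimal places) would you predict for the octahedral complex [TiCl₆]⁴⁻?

Each Cl⁻ contributes -1; 6 × (-1) = -6. With overall charge -4, Ti is in the +2 oxidation state.
Ti sits in group 4; removing 2 electrons leaves Ti²⁺ with 4 − 2 = 2 d electrons.
Configuration: t2g^2 e_g^0 → 2 unpaired electrons.
μ(spin-only) = √[2(2+2)] = √8 ≈ 2.83 BM.

2.83 BM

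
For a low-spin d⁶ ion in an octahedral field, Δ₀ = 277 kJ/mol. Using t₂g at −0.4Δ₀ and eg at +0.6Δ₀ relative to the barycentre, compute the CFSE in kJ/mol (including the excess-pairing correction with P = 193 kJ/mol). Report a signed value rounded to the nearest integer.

Electron filling gives t₂g⁶ eg⁰.
The orbital stabilization is -2.4Δ₀ = -2.4 × 277 = -665 kJ/mol.
Pairing penalty: 3 pairs vs 1 in the high-spin reference → 2 extra × P = 386 kJ/mol.
Combining: -665 + 386 = -279 kJ/mol.

-279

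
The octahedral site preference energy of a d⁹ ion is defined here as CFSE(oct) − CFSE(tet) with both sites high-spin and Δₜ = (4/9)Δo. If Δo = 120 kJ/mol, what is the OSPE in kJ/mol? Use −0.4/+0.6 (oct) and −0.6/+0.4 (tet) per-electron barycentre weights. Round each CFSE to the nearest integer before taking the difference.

In an octahedral site d⁹ (HS) is t₂g⁶ eg³, giving CFSE(oct) = -0.6Δo = -72 kJ/mol.
Tetrahedral e⁴ t₂⁵ gives -0.4Δₜ = -0.4 × (4/9) × 120 = -21 kJ/mol.
OSPE = -72 − (-21) = -51 kJ/mol.

-51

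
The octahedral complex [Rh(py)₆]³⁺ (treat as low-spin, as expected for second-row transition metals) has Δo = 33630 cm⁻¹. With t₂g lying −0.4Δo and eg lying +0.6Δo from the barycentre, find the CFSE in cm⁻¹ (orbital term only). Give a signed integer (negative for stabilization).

py is neutral, so the +3 overall charge sits on Rh: oxidation state +3.
Rh is in group 9, so Rh³⁺ is d⁶ (9 − 3 = 6).
Electron filling gives t₂g⁶ eg⁰.
CFSE(orbital) = 6×(-0.4Δo) + 0×(0.6Δo) = -2.4Δo; with Δo = 33630 cm⁻¹ that is -80712 cm⁻¹.

-80712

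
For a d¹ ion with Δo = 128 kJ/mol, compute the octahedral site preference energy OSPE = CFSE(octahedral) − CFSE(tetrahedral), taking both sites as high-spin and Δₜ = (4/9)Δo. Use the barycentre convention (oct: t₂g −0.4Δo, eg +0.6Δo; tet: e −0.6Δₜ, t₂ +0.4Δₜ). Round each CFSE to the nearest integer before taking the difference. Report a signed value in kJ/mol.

-17

In an octahedral site d¹ (HS) is t2g^1 e_g^0, giving CFSE(oct) = -0.4Δo = -51 kJ/mol.
Tetrahedral e^1 t2^0 gives -0.6Δₜ = -0.6 × (4/9) × 128 = -34 kJ/mol.
OSPE = CFSE(oct) − CFSE(tet) = -51 − (-34) = -17 kJ/mol.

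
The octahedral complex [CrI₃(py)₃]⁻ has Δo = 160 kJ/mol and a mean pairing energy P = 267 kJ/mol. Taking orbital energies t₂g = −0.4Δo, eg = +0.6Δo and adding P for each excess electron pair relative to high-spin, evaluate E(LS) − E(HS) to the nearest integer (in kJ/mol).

Ligand charges: 3×(-1) from I⁻ and 3×(+0) from py sum to -3; with overall charge -1, Cr is +2.
Cr sits in group 6; removing 2 electrons leaves Cr²⁺ with 6 − 2 = 4 d electrons.
High-spin d⁴ fills as t₂g³ eg¹ with CFSE 3(−0.4) + 1(+0.6) = -0.6Δo = -96 kJ/mol.
Low-spin t₂g⁴ eg⁰ gives -1.6Δo = -256 kJ/mol, but forming 1 extra pair costs 1P = 267 kJ/mol, so E(LS) = -256 + 267 = 11 kJ/mol.
The difference is 11 − (-96) = 107 kJ/mol, so high-spin lies lower.

107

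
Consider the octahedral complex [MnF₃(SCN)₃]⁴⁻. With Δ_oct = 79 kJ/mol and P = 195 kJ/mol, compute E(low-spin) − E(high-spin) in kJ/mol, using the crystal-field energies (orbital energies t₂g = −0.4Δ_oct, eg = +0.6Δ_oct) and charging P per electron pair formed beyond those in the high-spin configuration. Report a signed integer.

232

Ligand charges: 3×(-1) from F⁻ and 3×(-1) from SCN⁻ sum to -6; with overall charge -4, Mn is +2.
Mn is in group 7, so Mn²⁺ is d⁵ (7 − 2 = 5).
High-spin: t₂g³ eg², CFSE = 0.0Δ_oct = 0 kJ/mol.
Low-spin: t₂g⁵ eg⁰, orbital CFSE = -2.0Δ_oct = -158 kJ/mol; plus 2 excess pairs × P = +390 kJ/mol; total 232 kJ/mol.
E(LS) − E(HS) = 232 − (0) = 232 kJ/mol.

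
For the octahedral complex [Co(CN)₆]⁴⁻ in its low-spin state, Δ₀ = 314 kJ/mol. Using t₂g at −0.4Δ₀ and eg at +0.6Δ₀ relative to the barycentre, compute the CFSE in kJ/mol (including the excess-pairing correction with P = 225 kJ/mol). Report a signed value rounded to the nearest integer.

-340

Each CN⁻ contributes -1; 6 × (-1) = -6. With overall charge -4, Co is in the +2 oxidation state.
Co is in group 9, so Co²⁺ is d⁷ (9 − 2 = 7).
The d⁷ electrons fill as t₂g⁶ eg¹.
Orbital CFSE = 6(-0.4) + 1(0.6) = -1.8Δ₀ = -1.8 × 314 = -565 kJ/mol.
Pairing penalty: 3 pairs vs 2 in the high-spin reference → 1 extra × P = 225 kJ/mol.
Net CFSE = -565 + 225 = -340 kJ/mol.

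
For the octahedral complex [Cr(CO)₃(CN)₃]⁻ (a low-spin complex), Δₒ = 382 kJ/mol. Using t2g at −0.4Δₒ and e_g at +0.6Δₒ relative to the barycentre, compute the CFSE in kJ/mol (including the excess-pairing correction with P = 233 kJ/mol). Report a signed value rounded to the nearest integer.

-378

Ligand charges: 3×(+0) from CO and 3×(-1) from CN⁻ sum to -3; with overall charge -1, Cr is +2.
Cr²⁺: group 6, so d-count = 6 − 2 = 4.
The d⁴ electrons fill as t2g^4 e_g^0.
Orbital CFSE = 4(-0.4) + 0(0.6) = -1.6Δₒ = -1.6 × 382 = -611 kJ/mol.
Relative to high-spin t2g^3 e_g^1 (0 paired), the low-spin configuration has 1 additional pair, contributing +1 × 233 = +233 kJ/mol.
Combining: -611 + 233 = -378 kJ/mol.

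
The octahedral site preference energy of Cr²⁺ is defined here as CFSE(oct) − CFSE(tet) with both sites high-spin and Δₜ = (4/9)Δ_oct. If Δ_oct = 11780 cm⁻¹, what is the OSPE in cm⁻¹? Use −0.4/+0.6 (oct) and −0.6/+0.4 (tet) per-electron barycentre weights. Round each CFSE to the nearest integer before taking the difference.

Cr²⁺: group 6, so d-count = 6 − 2 = 4.
Octahedral high-spin t2g^3 e_g^1: CFSE = -0.6 × 11780 = -7068 cm⁻¹.
Tetrahedral: e^2 t2^2, CFSE = 2(−0.6) + 2(+0.4) = -0.4Δₜ = -0.4 × (4/9) × 11780 = -2094 cm⁻¹.
OSPE = CFSE(oct) − CFSE(tet) = -7068 − (-2094) = -4974 cm⁻¹.

-4974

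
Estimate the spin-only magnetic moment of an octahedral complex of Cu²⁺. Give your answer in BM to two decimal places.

Cu is in group 11, so Cu²⁺ is d⁹ (11 − 2 = 9).
Configuration: t2g^6 e_g^3 → 1 unpaired electron.
μ(spin-only) = √[1(1+2)] = √3 ≈ 1.73 BM.

1.73 BM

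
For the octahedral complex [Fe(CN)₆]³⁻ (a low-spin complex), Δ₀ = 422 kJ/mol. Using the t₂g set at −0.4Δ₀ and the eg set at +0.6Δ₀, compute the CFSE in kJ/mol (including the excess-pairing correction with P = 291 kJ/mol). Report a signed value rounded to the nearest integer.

Each CN⁻ contributes -1; 6 × (-1) = -6. With overall charge -3, Fe is in the +3 oxidation state.
Fe³⁺: group 8, so d-count = 8 − 3 = 5.
Configuration: t₂g⁵ eg⁰.
The orbital stabilization is -2.0Δ₀ = -2.0 × 422 = -844 kJ/mol.
High-spin d⁵ would be t₂g³ eg² with 0 pairs; low-spin has 2, so 2 excess pairs cost +2P = +582 kJ/mol.
Net CFSE = -844 + 582 = -262 kJ/mol.

-262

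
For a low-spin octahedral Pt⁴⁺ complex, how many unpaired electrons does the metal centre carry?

0

Pt sits in group 10; removing 4 electrons leaves Pt⁴⁺ with 10 − 4 = 6 d electrons.
Configuration: t2g^6 e_g^0, giving 0 unpaired electrons.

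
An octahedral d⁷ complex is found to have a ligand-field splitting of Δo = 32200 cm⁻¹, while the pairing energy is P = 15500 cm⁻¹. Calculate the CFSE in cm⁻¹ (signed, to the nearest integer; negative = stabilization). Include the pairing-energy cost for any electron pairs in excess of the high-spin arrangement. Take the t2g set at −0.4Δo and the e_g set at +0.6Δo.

With Δo > P the complex is low-spin.
That gives t2g^6 e_g^1.
Orbital CFSE = -1.8Δo = -1.8 × 32200 = -57960 cm⁻¹.
Excess pairs vs high-spin: 3 − 2 = 1; pairing cost = +15500 cm⁻¹.
Net CFSE = -57960 + 15500 = -42460 cm⁻¹.

-42460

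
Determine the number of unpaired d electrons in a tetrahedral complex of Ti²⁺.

Group 4 minus oxidation state +2 gives a d² configuration for Ti²⁺.
Tetrahedral splitting is small, so the complex is high-spin.
Configuration: e^2 t2^0, giving 2 unpaired electrons.

2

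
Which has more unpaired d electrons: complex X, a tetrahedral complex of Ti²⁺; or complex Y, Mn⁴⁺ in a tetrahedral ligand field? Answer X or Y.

Y

X: Group 4 minus oxidation state +2 gives a d² configuration for Ti²⁺; Tetrahedral splitting is small, so the complex is high-spin; e^2 t2^0 → 2 unpaired.
Y: Mn⁴⁺: group 7, so d-count = 7 − 4 = 3; With tetrahedral geometry the complex is necessarily high-spin; e² t₂¹ → 3 unpaired.
So Y has more unpaired electrons.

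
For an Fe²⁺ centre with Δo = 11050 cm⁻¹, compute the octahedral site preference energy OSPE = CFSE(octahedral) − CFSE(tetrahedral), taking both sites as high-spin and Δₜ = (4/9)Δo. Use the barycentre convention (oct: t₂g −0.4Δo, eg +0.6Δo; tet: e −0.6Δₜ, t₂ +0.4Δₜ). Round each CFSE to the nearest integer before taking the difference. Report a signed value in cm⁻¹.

Group 8 minus oxidation state +2 gives a d⁶ configuration for Fe²⁺.
Octahedral (high-spin): t₂g⁴ eg², CFSE = 4(−0.4) + 2(+0.6) = -0.4Δo = -0.4 × 11050 = -4420 cm⁻¹.
Tetrahedral: e³ t₂³, CFSE = 3(−0.6) + 3(+0.4) = -0.6Δₜ = -0.6 × (4/9) × 11050 = -2947 cm⁻¹.
Subtracting, OSPE = -4420 − (-2947) = -1473 cm⁻¹.

-1473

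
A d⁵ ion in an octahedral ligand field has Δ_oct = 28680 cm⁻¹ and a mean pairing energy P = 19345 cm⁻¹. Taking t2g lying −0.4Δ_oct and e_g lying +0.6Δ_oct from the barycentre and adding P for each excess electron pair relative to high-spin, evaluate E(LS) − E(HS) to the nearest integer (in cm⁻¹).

-18670

In the high-spin limit (t2g^3 e_g^2) the orbital term is 0.0Δ_oct = 0 cm⁻¹, with no excess pairing.
For low-spin the configuration is t2g^5 e_g^0: orbital energy -2.0 × 28680 = -57360 cm⁻¹, and 2 additional pairs relative to high-spin add 38690 cm⁻¹, giving -18670 cm⁻¹.
Thus E(LS) − E(HS) = -18670 cm⁻¹.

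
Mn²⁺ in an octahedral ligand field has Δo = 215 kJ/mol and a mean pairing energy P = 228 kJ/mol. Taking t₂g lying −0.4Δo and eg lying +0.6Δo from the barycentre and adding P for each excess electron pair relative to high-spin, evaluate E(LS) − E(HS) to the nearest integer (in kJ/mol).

26

Mn sits in group 7; removing 2 electrons leaves Mn²⁺ with 7 − 2 = 5 d electrons.
High-spin d⁵ fills as t₂g³ eg² with CFSE 3(−0.4) + 2(+0.6) = 0.0Δo = 0 kJ/mol.
For low-spin the configuration is t₂g⁵ eg⁰: orbital energy -2.0 × 215 = -430 kJ/mol, and 2 additional pairs relative to high-spin add 456 kJ/mol, giving 26 kJ/mol.
Thus E(LS) − E(HS) = 26 kJ/mol.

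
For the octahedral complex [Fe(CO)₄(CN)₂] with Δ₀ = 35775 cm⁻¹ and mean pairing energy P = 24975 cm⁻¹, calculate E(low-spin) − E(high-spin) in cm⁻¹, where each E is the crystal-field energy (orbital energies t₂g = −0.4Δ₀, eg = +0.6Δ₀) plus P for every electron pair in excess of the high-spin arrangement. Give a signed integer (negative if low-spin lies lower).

Ligand charges: 4×(+0) from CO and 2×(-1) from CN⁻ sum to -2; with overall charge +0, Fe is +2.
Fe sits in group 8; removing 2 electrons leaves Fe²⁺ with 8 − 2 = 6 d electrons.
In the high-spin limit (t₂g⁴ eg²) the orbital term is -0.4Δ₀ = -14310 cm⁻¹, with no excess pairing.
For low-spin the configuration is t₂g⁶ eg⁰: orbital energy -2.4 × 35775 = -85860 cm⁻¹, and 2 additional pairs relative to high-spin add 49950 cm⁻¹, giving -35910 cm⁻¹.
The difference is -35910 − (-14310) = -21600 cm⁻¹, so low-spin lies lower.

-21600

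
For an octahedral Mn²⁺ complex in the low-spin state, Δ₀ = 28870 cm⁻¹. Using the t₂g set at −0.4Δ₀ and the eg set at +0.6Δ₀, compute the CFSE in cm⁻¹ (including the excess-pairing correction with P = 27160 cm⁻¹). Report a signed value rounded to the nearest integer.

Group 7 minus oxidation state +2 gives a d⁵ configuration for Mn²⁺.
The d⁵ electrons fill as t₂g⁵ eg⁰.
The orbital stabilization is -2.0Δ₀ = -2.0 × 28870 = -57740 cm⁻¹.
Pairing penalty: 2 pairs vs 0 in the high-spin reference → 2 extra × P = 54320 cm⁻¹.
Net CFSE = -57740 + 54320 = -3420 cm⁻¹.

-3420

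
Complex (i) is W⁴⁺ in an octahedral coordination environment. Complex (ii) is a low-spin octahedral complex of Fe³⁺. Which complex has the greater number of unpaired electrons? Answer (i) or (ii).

(i)

(i): W sits in group 6; removing 4 electrons leaves W⁴⁺ with 6 − 4 = 2 d electrons; For octahedral d² the high- and low-spin configurations coincide; t2g^2 e_g^0 → 2 unpaired.
(ii): Fe sits in group 8; removing 3 electrons leaves Fe³⁺ with 8 − 3 = 5 d electrons; t2g^5 e_g^0 → 1 unpaired.
So (i) has more unpaired electrons.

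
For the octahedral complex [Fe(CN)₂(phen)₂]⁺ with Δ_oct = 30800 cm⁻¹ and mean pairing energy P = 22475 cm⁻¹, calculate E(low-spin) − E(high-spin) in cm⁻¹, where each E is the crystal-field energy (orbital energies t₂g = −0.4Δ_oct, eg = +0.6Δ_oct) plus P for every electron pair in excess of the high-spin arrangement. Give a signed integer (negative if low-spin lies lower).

-16650

Ligand charges: 2×(-1) from CN⁻ and 2×(+0) from phen sum to -2; with overall charge +1, Fe is +3.
Fe sits in group 8; removing 3 electrons leaves Fe³⁺ with 8 − 3 = 5 d electrons.
High-spin: t₂g³ eg², CFSE = 0.0Δ_oct = 0 cm⁻¹.
Low-spin: t₂g⁵ eg⁰, orbital CFSE = -2.0Δ_oct = -61600 cm⁻¹; plus 2 excess pairs × P = +44950 cm⁻¹; total -16650 cm⁻¹.
The difference is -16650 − (0) = -16650 cm⁻¹, so low-spin lies lower.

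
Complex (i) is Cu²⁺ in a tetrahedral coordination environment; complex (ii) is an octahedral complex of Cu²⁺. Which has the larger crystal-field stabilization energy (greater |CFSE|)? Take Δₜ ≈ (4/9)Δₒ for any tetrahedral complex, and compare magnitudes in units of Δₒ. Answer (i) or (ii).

(ii)

(i): Group 11 minus oxidation state +2 gives a d⁹ configuration for Cu²⁺; Tetrahedral splitting is small, so the complex is high-spin; e⁴ t₂⁵, CFSE = -0.4Δₜ ≈ -0.18Δₒ.
(ii): Cu is in group 11, so Cu²⁺ is d⁹ (11 − 2 = 9); t2g^6 e_g^3, CFSE = -0.6Δₒ.
So (ii) has the larger |CFSE|.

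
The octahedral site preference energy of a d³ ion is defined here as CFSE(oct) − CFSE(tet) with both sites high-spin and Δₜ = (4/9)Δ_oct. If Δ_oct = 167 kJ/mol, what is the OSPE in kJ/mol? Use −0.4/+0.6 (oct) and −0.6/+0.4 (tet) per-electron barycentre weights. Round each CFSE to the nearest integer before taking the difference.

Octahedral high-spin t₂g³ eg⁰: CFSE = -1.2 × 167 = -200 kJ/mol.
Tetrahedral: e² t₂¹, CFSE = 2(−0.6) + 1(+0.4) = -0.8Δₜ = -0.8 × (4/9) × 167 = -59 kJ/mol.
OSPE = CFSE(oct) − CFSE(tet) = -200 − (-59) = -141 kJ/mol.

-141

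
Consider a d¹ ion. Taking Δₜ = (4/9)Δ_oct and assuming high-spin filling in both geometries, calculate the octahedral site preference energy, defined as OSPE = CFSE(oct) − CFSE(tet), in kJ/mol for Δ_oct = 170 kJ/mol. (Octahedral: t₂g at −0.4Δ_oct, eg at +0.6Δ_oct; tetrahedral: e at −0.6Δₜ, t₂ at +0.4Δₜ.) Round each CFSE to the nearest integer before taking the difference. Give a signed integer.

-23

Octahedral (high-spin): t₂g¹ eg⁰, CFSE = 1(−0.4) + 0(+0.6) = -0.4Δ_oct = -0.4 × 170 = -68 kJ/mol.
In a tetrahedral site the filling is e¹ t₂⁰: CFSE(tet) = -0.6Δₜ = -0.6 × (4/9)(170) = -45 kJ/mol.
Subtracting, OSPE = -68 − (-45) = -23 kJ/mol.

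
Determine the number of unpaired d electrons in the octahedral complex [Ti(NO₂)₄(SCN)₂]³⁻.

Ligand charges: 4×(-1) from NO₂⁻ and 2×(-1) from SCN⁻ sum to -6; with overall charge -3, Ti is +3.
Ti is in group 4, so Ti³⁺ is d¹ (4 − 3 = 1).
Configuration: t₂g¹ eg⁰, giving 1 unpaired electron.

1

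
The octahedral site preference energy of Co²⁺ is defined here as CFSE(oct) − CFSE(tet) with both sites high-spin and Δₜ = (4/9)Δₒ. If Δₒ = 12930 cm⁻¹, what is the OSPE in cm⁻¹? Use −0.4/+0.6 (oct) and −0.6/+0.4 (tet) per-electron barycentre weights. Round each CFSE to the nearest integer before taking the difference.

-3448

Co sits in group 9; removing 2 electrons leaves Co²⁺ with 9 − 2 = 7 d electrons.
Octahedral high-spin t2g^5 e_g^2: CFSE = -0.8 × 12930 = -10344 cm⁻¹.
In a tetrahedral site the filling is e^4 t2^3: CFSE(tet) = -1.2Δₜ = -1.2 × (4/9)(12930) = -6896 cm⁻¹.
OSPE = -10344 − (-6896) = -3448 cm⁻¹.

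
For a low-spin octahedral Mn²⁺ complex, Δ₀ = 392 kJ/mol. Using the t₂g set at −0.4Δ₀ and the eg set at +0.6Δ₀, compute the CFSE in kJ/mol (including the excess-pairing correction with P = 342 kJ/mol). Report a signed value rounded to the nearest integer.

Mn is in group 7, so Mn²⁺ is d⁵ (7 − 2 = 5).
Configuration: t₂g⁵ eg⁰.
Orbital CFSE = 5(-0.4) + 0(0.6) = -2.0Δ₀ = -2.0 × 392 = -784 kJ/mol.
Pairing penalty: 2 pairs vs 0 in the high-spin reference → 2 extra × P = 684 kJ/mol.
Combining: -784 + 684 = -100 kJ/mol.

-100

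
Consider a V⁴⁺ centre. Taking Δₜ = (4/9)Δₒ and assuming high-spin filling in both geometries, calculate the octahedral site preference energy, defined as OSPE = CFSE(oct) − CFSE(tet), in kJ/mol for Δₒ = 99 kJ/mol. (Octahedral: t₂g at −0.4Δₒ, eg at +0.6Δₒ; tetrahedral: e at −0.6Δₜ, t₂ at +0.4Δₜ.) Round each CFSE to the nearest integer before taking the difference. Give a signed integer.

V sits in group 5; removing 4 electrons leaves V⁴⁺ with 5 − 4 = 1 d electrons.
Octahedral (high-spin): t₂g¹ eg⁰, CFSE = 1(−0.4) + 0(+0.6) = -0.4Δₒ = -0.4 × 99 = -40 kJ/mol.
Tetrahedral e¹ t₂⁰ gives -0.6Δₜ = -0.6 × (4/9) × 99 = -26 kJ/mol.
OSPE = CFSE(oct) − CFSE(tet) = -40 − (-26) = -14 kJ/mol.

-14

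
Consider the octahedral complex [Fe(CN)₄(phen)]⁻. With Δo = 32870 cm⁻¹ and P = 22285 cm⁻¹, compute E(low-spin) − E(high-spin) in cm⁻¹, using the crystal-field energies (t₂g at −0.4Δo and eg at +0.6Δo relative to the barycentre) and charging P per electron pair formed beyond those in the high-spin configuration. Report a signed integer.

Ligand charges: 4×(-1) from CN⁻ and 1×(+0) from phen sum to -4; with overall charge -1, Fe is +3.
Fe³⁺: group 8, so d-count = 8 − 3 = 5.
High-spin d⁵ fills as t₂g³ eg² with CFSE 3(−0.4) + 2(+0.6) = 0.0Δo = 0 cm⁻¹.
Low-spin: t₂g⁵ eg⁰, orbital CFSE = -2.0Δo = -65740 cm⁻¹; plus 2 excess pairs × P = +44570 cm⁻¹; total -21170 cm⁻¹.
Thus E(LS) − E(HS) = -21170 cm⁻¹.

-21170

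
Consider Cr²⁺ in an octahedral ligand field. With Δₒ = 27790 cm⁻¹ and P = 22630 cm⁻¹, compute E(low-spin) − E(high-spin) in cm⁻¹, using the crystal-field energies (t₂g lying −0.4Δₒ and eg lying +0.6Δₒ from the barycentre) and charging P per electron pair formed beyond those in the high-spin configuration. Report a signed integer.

Cr sits in group 6; removing 2 electrons leaves Cr²⁺ with 6 − 2 = 4 d electrons.
High-spin: t₂g³ eg¹, CFSE = -0.6Δₒ = -16674 cm⁻¹.
Low-spin t₂g⁴ eg⁰ gives -1.6Δₒ = -44464 cm⁻¹, but forming 1 extra pair costs 1P = 22630 cm⁻¹, so E(LS) = -44464 + 22630 = -21834 cm⁻¹.
The difference is -21834 − (-16674) = -5160 cm⁻¹, so low-spin lies lower.

-5160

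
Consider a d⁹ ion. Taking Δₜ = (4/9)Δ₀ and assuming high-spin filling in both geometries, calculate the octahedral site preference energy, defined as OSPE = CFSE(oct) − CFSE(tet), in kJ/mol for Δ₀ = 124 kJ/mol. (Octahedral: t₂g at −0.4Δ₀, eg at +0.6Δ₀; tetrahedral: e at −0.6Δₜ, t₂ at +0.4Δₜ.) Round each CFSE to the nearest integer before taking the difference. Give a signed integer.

-52

Octahedral (high-spin): t2g^6 e_g^3, CFSE = 6(−0.4) + 3(+0.6) = -0.6Δ₀ = -0.6 × 124 = -74 kJ/mol.
Tetrahedral: e^4 t2^5, CFSE = 4(−0.6) + 5(+0.4) = -0.4Δₜ = -0.4 × (4/9) × 124 = -22 kJ/mol.
OSPE = -74 − (-22) = -52 kJ/mol.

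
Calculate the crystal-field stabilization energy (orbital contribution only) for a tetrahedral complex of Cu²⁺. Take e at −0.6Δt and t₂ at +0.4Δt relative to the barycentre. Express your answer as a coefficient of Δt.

Group 11 minus oxidation state +2 gives a d⁹ configuration for Cu²⁺.
Tetrahedral splitting is small, so the complex is high-spin.
Configuration: e⁴ t₂⁵.
CFSE = 4(-0.6Δt) + 5(0.4Δt) = -2.4Δt + 2.0Δt = -0.4Δt.

-0.4 Δt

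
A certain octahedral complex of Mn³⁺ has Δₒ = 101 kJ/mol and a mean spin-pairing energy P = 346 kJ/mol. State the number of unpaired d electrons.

4

Group 7 minus oxidation state +3 gives a d⁴ configuration for Mn³⁺.
Here Δₒ < P (101 < 346), so the high-spin state is favoured.
Filling d⁴ accordingly: t₂g³ eg¹.
Unpaired electrons: 4.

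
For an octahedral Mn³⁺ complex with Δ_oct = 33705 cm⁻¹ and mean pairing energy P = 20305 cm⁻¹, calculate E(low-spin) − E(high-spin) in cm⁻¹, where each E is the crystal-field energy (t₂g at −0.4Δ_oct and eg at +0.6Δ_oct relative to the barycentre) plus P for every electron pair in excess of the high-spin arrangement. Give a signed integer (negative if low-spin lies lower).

-13400

Mn sits in group 7; removing 3 electrons leaves Mn³⁺ with 7 − 3 = 4 d electrons.
High-spin: t₂g³ eg¹, CFSE = -0.6Δ_oct = -20223 cm⁻¹.
Low-spin t₂g⁴ eg⁰ gives -1.6Δ_oct = -53928 cm⁻¹, but forming 1 extra pair costs 1P = 20305 cm⁻¹, so E(LS) = -53928 + 20305 = -33623 cm⁻¹.
E(LS) − E(HS) = -33623 − (-20223) = -13400 cm⁻¹.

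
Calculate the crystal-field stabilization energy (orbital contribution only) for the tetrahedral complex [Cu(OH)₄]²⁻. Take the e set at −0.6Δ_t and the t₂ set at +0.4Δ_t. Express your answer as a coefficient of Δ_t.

-0.4 Δ_t

Each OH⁻ contributes -1; 4 × (-1) = -4. With overall charge -2, Cu is in the +2 oxidation state.
Cu sits in group 11; removing 2 electrons leaves Cu²⁺ with 11 − 2 = 9 d electrons.
Tetrahedral fields are weak (Δₜ ≈ 4/9 Δₒ), so electrons fill high-spin.
Configuration: e⁴ t₂⁵.
CFSE = 4(-0.6Δ_t) + 5(0.4Δ_t) = -2.4Δ_t + 2.0Δ_t = -0.4Δ_t.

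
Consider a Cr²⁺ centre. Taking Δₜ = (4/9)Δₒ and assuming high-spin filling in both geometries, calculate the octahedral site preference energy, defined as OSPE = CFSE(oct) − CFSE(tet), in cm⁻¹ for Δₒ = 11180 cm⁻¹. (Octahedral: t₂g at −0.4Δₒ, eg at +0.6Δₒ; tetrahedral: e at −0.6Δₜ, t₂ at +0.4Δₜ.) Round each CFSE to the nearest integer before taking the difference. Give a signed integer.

Cr is in group 6, so Cr²⁺ is d⁴ (6 − 2 = 4).
In an octahedral site d⁴ (HS) is t₂g³ eg¹, giving CFSE(oct) = -0.6Δₒ = -6708 cm⁻¹.
Tetrahedral: e² t₂², CFSE = 2(−0.6) + 2(+0.4) = -0.4Δₜ = -0.4 × (4/9) × 11180 = -1988 cm⁻¹.
Subtracting, OSPE = -6708 − (-1988) = -4720 cm⁻¹.

-4720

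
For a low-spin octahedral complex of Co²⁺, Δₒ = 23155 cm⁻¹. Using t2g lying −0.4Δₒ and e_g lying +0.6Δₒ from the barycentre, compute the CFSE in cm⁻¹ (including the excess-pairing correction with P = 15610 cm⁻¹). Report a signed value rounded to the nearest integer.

-26069

Group 9 minus oxidation state +2 gives a d⁷ configuration for Co²⁺.
Configuration: t2g^6 e_g^1.
CFSE(orbital) = 6×(-0.4Δₒ) + 1×(0.6Δₒ) = -1.8Δₒ; with Δₒ = 23155 cm⁻¹ that is -41679 cm⁻¹.
High-spin d⁷ would be t2g^5 e_g^2 with 2 pairs; low-spin has 3, so 1 excess pair costs +1P = +15610 cm⁻¹.
Combining: -41679 + 15610 = -26069 cm⁻¹.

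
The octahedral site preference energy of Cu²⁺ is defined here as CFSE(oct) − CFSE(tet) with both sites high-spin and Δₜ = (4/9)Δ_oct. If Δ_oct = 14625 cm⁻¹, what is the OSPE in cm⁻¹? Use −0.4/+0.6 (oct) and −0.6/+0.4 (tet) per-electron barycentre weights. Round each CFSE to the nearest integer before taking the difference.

-6175

Cu is in group 11, so Cu²⁺ is d⁹ (11 − 2 = 9).
Octahedral (high-spin): t₂g⁶ eg³, CFSE = 6(−0.4) + 3(+0.6) = -0.6Δ_oct = -0.6 × 14625 = -8775 cm⁻¹.
Tetrahedral e⁴ t₂⁵ gives -0.4Δₜ = -0.4 × (4/9) × 14625 = -2600 cm⁻¹.
Subtracting, OSPE = -8775 − (-2600) = -6175 cm⁻¹.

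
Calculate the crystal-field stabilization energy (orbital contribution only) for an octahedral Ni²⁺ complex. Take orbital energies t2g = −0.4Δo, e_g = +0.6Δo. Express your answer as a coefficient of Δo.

Ni is in group 10, so Ni²⁺ is d⁸ (10 − 2 = 8).
For octahedral d⁸ the high- and low-spin configurations coincide.
Configuration: t2g^6 e_g^2.
CFSE = 6(-0.4Δo) + 2(0.6Δo) = -2.4Δo + 1.2Δo = -1.2Δo.

-1.2 Δo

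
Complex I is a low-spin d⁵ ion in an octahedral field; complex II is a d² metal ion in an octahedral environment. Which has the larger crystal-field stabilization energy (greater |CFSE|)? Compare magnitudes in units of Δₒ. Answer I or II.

I: t₂g⁵ eg⁰, CFSE = -2.0Δₒ.
II: For octahedral d² the high- and low-spin configurations coincide; t2g^2 e_g^0, CFSE = -0.8Δₒ.
So I has the larger |CFSE|.

I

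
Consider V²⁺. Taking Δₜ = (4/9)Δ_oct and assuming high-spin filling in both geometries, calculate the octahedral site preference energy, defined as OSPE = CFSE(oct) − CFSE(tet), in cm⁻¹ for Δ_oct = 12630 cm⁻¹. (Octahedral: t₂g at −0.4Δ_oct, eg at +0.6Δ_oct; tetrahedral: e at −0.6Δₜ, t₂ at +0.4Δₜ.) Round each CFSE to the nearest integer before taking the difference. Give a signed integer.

V is in group 5, so V²⁺ is d³ (5 − 2 = 3).
Octahedral high-spin t₂g³ eg⁰: CFSE = -1.2 × 12630 = -15156 cm⁻¹.
Tetrahedral e² t₂¹ gives -0.8Δₜ = -0.8 × (4/9) × 12630 = -4491 cm⁻¹.
OSPE = -15156 − (-4491) = -10665 cm⁻¹.

-10665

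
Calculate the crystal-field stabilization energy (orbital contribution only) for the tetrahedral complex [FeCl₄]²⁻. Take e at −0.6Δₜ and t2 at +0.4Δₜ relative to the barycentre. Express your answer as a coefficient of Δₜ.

Each Cl⁻ contributes -1; 4 × (-1) = -4. With overall charge -2, Fe is in the +2 oxidation state.
Fe²⁺: group 8, so d-count = 8 − 2 = 6.
With tetrahedral geometry the complex is necessarily high-spin.
Configuration: e^3 t2^3.
CFSE = 3(-0.6Δₜ) + 3(0.4Δₜ) = -1.8Δₜ + 1.2Δₜ = -0.6Δₜ.

-0.6 Δₜ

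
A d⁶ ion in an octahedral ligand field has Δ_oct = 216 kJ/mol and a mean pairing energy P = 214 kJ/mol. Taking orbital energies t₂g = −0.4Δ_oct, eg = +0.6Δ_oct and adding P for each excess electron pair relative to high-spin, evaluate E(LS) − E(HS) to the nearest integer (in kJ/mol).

-4

High-spin d⁶ fills as t₂g⁴ eg² with CFSE 4(−0.4) + 2(+0.6) = -0.4Δ_oct = -86 kJ/mol.
Low-spin t₂g⁶ eg⁰ gives -2.4Δ_oct = -518 kJ/mol, but forming 2 extra pairs costs 2P = 428 kJ/mol, so E(LS) = -518 + 428 = -90 kJ/mol.
The difference is -90 − (-86) = -4 kJ/mol, so low-spin lies lower.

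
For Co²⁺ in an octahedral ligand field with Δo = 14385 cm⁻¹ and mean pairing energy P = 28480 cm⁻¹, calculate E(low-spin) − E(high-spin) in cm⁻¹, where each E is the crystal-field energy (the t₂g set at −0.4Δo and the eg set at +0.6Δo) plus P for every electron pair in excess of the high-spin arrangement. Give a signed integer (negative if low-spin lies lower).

14095

Co²⁺: group 9, so d-count = 9 − 2 = 7.
In the high-spin limit (t₂g⁵ eg²) the orbital term is -0.8Δo = -11508 cm⁻¹, with no excess pairing.
Low-spin t₂g⁶ eg¹ gives -1.8Δo = -25893 cm⁻¹, but forming 1 extra pair costs 1P = 28480 cm⁻¹, so E(LS) = -25893 + 28480 = 2587 cm⁻¹.
The difference is 2587 − (-11508) = 14095 cm⁻¹, so high-spin lies lower.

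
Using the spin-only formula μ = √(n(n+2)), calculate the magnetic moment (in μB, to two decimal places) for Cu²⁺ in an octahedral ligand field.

1.73 μB

Cu is in group 11, so Cu²⁺ is d⁹ (11 − 2 = 9).
For octahedral d⁹ the high- and low-spin configurations coincide.
Configuration: t2g^6 e_g^3 → 1 unpaired electron.
μ(spin-only) = √[1(1+2)] = √3 ≈ 1.73 μB.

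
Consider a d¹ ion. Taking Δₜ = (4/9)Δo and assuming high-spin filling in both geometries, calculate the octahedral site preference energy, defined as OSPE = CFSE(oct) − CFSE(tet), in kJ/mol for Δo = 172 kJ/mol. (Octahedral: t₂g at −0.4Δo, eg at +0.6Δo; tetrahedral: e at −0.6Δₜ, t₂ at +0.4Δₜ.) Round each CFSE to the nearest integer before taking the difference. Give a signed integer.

-23

In an octahedral site d¹ (HS) is t₂g¹ eg⁰, giving CFSE(oct) = -0.4Δo = -69 kJ/mol.
Tetrahedral: e¹ t₂⁰, CFSE = 1(−0.6) + 0(+0.4) = -0.6Δₜ = -0.6 × (4/9) × 172 = -46 kJ/mol.
Subtracting, OSPE = -69 − (-46) = -23 kJ/mol.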